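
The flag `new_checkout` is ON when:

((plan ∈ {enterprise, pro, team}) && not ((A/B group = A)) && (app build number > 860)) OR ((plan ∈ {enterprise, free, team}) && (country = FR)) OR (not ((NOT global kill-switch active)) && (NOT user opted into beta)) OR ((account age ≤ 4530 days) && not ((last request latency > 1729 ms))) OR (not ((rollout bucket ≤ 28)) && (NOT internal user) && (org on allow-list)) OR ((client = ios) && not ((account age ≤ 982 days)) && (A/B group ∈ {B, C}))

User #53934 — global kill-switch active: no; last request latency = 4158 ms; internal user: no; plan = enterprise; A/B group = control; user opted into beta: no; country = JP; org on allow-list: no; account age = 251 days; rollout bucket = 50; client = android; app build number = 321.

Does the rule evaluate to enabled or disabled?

Atomic conditions:
  plan ∈ {enterprise, pro, team}: enterprise is in the set → true
  A/B group = A: control == A is false
  app build number > 860: 321 > 860 is false
  plan ∈ {enterprise, free, team}: enterprise is in the set → true
  country = FR: JP == FR is false
  NOT global kill-switch active: no → true
  NOT user opted into beta: no → true
  account age ≤ 4530 days: 251 ≤ 4530 is true
  last request latency > 1729 ms: 4158 > 1729 is true
  rollout bucket ≤ 28: 50 ≤ 28 is false
  NOT internal user: no → true
  org on allow-list: no → false
  client = ios: android == ios is false
  account age ≤ 982 days: 251 ≤ 982 is true
  A/B group ∈ {B, C}: control is not in the set → false
Combine:
[1.2] NOT false = true
[1] true AND true AND false = false
[2] true AND false = false
[3.1] NOT true = false
[3] false AND true = false
[4.2] NOT true = false
[4] true AND false = false
[5.1] NOT false = true
[5] true AND true AND false = false
[6.2] NOT true = false
[6] false AND false AND false = false
[root] false OR false OR false OR false OR false OR false = false
Overall: false → disabled

Disabled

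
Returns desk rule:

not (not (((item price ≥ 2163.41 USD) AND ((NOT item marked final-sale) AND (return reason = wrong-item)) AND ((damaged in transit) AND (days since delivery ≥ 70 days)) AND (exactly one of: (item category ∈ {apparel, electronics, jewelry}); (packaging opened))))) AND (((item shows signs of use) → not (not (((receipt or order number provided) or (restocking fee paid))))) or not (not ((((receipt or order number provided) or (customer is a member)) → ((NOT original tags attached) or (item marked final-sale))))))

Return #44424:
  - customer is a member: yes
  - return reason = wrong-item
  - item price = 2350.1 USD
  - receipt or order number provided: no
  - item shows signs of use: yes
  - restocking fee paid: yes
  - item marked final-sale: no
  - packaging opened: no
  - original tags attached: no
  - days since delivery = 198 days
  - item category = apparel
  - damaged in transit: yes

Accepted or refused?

Accepted

Atomic conditions:
  item price ≥ 2163.41 USD: 2350.1 ≥ 2163.41 is true
  NOT item marked final-sale: no → true
  return reason = wrong-item: wrong-item == wrong-item is true
  damaged in transit: yes → true
  days since delivery ≥ 70 days: 198 ≥ 70 is true
  item category ∈ {apparel, electronics, jewelry}: apparel is in the set → true
  packaging opened: no → false
  item shows signs of use: yes → true
  receipt or order number provided: no → false
  restocking fee paid: yes → true
  customer is a member: yes → true
  NOT original tags attached: no → true
  item marked final-sale: no → false
Combine:
[1.1.1.2] true AND true = true
[1.1.1.3] true AND true = true
[1.1.1.4] exactly-one(true, false) = true
[1.1.1] true AND true AND true AND true = true
[1.1] NOT true = false
[1] NOT false = true
[2.1.2.1.1] false OR true = true
[2.1.2.1] NOT true = false
[2.1.2] NOT false = true
[2.1] true → true = true
[2.2.1.1.1] false OR true = true
[2.2.1.1.2] true OR false = true
[2.2.1.1] true → true = true
[2.2.1] NOT true = false
[2.2] NOT false = true
[2] true OR true = true
[root] true AND true = true
Overall: true → accepted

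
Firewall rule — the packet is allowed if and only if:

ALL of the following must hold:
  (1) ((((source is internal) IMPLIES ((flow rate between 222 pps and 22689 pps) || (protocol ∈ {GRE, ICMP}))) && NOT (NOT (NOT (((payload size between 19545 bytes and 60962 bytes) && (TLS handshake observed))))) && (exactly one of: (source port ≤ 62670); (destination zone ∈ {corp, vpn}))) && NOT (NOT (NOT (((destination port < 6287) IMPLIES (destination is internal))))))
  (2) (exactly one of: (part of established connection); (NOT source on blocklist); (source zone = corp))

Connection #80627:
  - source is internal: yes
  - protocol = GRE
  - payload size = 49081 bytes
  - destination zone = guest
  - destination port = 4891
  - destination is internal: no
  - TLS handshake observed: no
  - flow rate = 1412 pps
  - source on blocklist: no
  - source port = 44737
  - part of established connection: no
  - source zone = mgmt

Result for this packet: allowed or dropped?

Allowed

Atomic conditions:
  source is internal: yes → true
  flow rate between 222 pps and 22689 pps: 1412 in [222, 22689] is true
  protocol ∈ {GRE, ICMP}: GRE is in the set → true
  payload size between 19545 bytes and 60962 bytes: 49081 in [19545, 60962] is true
  TLS handshake observed: no → false
  source port ≤ 62670: 44737 ≤ 62670 is true
  destination zone ∈ {corp, vpn}: guest is not in the set → false
  destination port < 6287: 4891 < 6287 is true
  destination is internal: no → false
  part of established connection: no → false
  NOT source on blocklist: no → true
  source zone = corp: mgmt == corp is false
Combine:
[1.1.1.2] true OR true = true
[1.1.1] true → true = true
[1.1.2.1.1.1] true AND false = false
[1.1.2.1.1] NOT false = true
[1.1.2.1] NOT true = false
[1.1.2] NOT false = true
[1.1.3] exactly-one(true, false) = true
[1.1] true AND true AND true = true
[1.2.1.1.1] true → false = false
[1.2.1.1] NOT false = true
[1.2.1] NOT true = false
[1.2] NOT false = true
[1] true AND true = true
[2] exactly-one(false, true, false) = true
[root] true AND true = true
Overall: true → allowed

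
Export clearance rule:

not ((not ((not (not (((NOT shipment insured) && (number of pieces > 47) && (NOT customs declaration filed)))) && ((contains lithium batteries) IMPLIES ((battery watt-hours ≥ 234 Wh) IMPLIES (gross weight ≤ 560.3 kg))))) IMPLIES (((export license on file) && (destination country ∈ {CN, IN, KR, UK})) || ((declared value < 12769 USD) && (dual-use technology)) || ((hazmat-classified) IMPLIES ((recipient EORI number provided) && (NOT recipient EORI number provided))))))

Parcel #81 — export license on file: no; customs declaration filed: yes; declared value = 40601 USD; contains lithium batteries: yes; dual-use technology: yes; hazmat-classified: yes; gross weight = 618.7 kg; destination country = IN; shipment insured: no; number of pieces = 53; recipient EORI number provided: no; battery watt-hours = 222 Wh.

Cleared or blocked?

Atomic conditions:
  NOT shipment insured: no → true
  number of pieces > 47: 53 > 47 is true
  NOT customs declaration filed: yes → false
  contains lithium batteries: yes → true
  battery watt-hours ≥ 234 Wh: 222 ≥ 234 is false
  gross weight ≤ 560.3 kg: 618.7 ≤ 560.3 is false
  export license on file: no → false
  destination country ∈ {CN, IN, KR, UK}: IN is in the set → true
  declared value < 12769 USD: 40601 < 12769 is false
  dual-use technology: yes → true
  hazmat-classified: yes → true
  recipient EORI number provided: no → false
  NOT recipient EORI number provided: no → true
Combine:
[1.1.1.1.1.1] true AND true AND false = false
[1.1.1.1.1] NOT false = true
[1.1.1.1] NOT true = false
[1.1.1.2.2] false → false (antecedent false ⇒ implication holds) = true
[1.1.1.2] true → true = true
[1.1.1] false AND true = false
[1.1] NOT false = true
[1.2.1] false AND true = false
[1.2.2] false AND true = false
[1.2.3.2] false AND true = false
[1.2.3] true → false = false
[1.2] false OR false OR false = false
[1] true → false = false
[root] NOT false = true
Overall: true → cleared

Cleared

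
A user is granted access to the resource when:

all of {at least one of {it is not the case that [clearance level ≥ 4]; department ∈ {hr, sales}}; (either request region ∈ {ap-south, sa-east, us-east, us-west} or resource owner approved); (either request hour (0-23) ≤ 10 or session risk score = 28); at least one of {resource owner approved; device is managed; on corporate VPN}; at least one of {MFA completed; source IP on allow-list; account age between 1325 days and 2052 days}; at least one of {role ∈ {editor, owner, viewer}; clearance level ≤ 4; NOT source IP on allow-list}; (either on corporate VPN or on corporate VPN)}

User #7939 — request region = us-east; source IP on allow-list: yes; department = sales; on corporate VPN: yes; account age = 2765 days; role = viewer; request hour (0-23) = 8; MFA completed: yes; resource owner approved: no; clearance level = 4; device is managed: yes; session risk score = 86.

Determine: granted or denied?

Granted

Atomic conditions:
  clearance level ≥ 4: 4 ≥ 4 is true
  department ∈ {hr, sales}: sales is in the set → true
  request region ∈ {ap-south, sa-east, us-east, us-west}: us-east is in the set → true
  resource owner approved: no → false
  request hour (0-23) ≤ 10: 8 ≤ 10 is true
  session risk score = 28: 86 == 28 is false
  device is managed: yes → true
  on corporate VPN: yes → true
  MFA completed: yes → true
  source IP on allow-list: yes → true
  account age between 1325 days and 2052 days: 2765 in [1325, 2052] is false
  role ∈ {editor, owner, viewer}: viewer is in the set → true
  clearance level ≤ 4: 4 ≤ 4 is true
  NOT source IP on allow-list: yes → false
Combine:
[1.1] NOT true = false
[1] false OR true = true
[2] true OR false = true
[3] true OR false = true
[4] false OR true OR true = true
[5] true OR true OR false = true
[6] true OR true OR false = true
[7] true OR true = true
[root] true AND true AND true AND true AND true AND true AND true = true
Overall: true → granted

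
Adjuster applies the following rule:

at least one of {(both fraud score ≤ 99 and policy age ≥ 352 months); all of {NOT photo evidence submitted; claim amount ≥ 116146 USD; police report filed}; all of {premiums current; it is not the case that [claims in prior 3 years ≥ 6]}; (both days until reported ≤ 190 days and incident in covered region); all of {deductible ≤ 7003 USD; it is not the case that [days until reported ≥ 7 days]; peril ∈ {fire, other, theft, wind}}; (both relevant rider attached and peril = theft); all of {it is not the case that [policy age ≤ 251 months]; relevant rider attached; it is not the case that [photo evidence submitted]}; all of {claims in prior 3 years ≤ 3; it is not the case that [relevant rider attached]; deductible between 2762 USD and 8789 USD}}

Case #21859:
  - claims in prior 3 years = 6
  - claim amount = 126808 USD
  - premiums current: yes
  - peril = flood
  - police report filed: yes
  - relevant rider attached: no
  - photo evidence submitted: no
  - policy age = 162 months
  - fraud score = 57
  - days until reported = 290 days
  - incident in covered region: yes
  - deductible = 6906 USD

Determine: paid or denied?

Paid

Atomic conditions:
  fraud score ≤ 99: 57 ≤ 99 is true
  policy age ≥ 352 months: 162 ≥ 352 is false
  NOT photo evidence submitted: no → true
  claim amount ≥ 116146 USD: 126808 ≥ 116146 is true
  police report filed: yes → true
  premiums current: yes → true
  claims in prior 3 years ≥ 6: 6 ≥ 6 is true
  days until reported ≤ 190 days: 290 ≤ 190 is false
  incident in covered region: yes → true
  deductible ≤ 7003 USD: 6906 ≤ 7003 is true
  days until reported ≥ 7 days: 290 ≥ 7 is true
  peril ∈ {fire, other, theft, wind}: flood is not in the set → false
  relevant rider attached: no → false
  peril = theft: flood == theft is false
  policy age ≤ 251 months: 162 ≤ 251 is true
  photo evidence submitted: no → false
  claims in prior 3 years ≤ 3: 6 ≤ 3 is false
  deductible between 2762 USD and 8789 USD: 6906 in [2762, 8789] is true
Combine:
[1] true AND false = false
[2] true AND true AND true = true
[3.2] NOT true = false
[3] true AND false = false
[4] false AND true = false
[5.2] NOT true = false
[5] true AND false AND false = false
[6] false AND false = false
[7.1] NOT true = false
[7.3] NOT false = true
[7] false AND false AND true = false
[8.2] NOT false = true
[8] false AND true AND true = false
[root] false OR true OR false OR false OR false OR false OR false OR false = true
Overall: true → paid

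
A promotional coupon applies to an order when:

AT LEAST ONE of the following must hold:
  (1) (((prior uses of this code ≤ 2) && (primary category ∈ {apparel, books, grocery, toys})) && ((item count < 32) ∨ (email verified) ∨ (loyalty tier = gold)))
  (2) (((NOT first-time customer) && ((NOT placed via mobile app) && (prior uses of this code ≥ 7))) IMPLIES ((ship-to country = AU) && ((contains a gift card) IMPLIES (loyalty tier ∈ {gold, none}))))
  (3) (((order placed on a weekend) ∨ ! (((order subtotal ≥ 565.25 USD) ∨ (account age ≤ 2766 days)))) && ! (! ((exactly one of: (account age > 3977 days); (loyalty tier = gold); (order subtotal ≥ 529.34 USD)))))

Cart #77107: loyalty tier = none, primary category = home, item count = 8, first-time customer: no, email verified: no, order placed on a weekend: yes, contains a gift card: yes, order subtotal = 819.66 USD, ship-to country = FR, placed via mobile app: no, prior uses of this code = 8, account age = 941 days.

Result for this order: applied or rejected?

Applied

Atomic conditions:
  prior uses of this code ≤ 2: 8 ≤ 2 is false
  primary category ∈ {apparel, books, grocery, toys}: home is not in the set → false
  item count < 32: 8 < 32 is true
  email verified: no → false
  loyalty tier = gold: none == gold is false
  NOT first-time customer: no → true
  NOT placed via mobile app: no → true
  prior uses of this code ≥ 7: 8 ≥ 7 is true
  ship-to country = AU: FR == AU is false
  contains a gift card: yes → true
  loyalty tier ∈ {gold, none}: none is in the set → true
  order placed on a weekend: yes → true
  order subtotal ≥ 565.25 USD: 819.66 ≥ 565.25 is true
  account age ≤ 2766 days: 941 ≤ 2766 is true
  account age > 3977 days: 941 > 3977 is false
  order subtotal ≥ 529.34 USD: 819.66 ≥ 529.34 is true
Combine:
[1.1] false AND false = false
[1.2] true OR false OR false = true
[1] false AND true = false
[2.1.2] true AND true = true
[2.1] true AND true = true
[2.2.2] true → true = true
[2.2] false AND true = false
[2] true → false = false
[3.1.2.1] true OR true = true
[3.1.2] NOT true = false
[3.1] true OR false = true
[3.2.1.1] exactly-one(false, false, true) = true
[3.2.1] NOT true = false
[3.2] NOT false = true
[3] true AND true = true
[root] false OR false OR true = true
Overall: true → applied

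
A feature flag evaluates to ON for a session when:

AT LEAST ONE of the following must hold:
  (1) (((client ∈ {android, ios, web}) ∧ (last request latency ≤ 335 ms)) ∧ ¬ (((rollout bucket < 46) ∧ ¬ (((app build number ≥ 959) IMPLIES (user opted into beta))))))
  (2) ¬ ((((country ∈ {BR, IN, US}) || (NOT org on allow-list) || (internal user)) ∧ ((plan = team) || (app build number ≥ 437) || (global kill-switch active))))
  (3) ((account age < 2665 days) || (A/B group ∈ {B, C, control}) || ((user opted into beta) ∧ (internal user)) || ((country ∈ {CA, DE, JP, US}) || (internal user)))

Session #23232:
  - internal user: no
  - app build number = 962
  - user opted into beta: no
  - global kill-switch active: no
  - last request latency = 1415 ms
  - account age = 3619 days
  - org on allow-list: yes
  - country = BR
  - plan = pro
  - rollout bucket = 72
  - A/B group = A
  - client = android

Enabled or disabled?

Atomic conditions:
  client ∈ {android, ios, web}: android is in the set → true
  last request latency ≤ 335 ms: 1415 ≤ 335 is false
  rollout bucket < 46: 72 < 46 is false
  app build number ≥ 959: 962 ≥ 959 is true
  user opted into beta: no → false
  country ∈ {BR, IN, US}: BR is in the set → true
  NOT org on allow-list: yes → false
  internal user: no → false
  plan = team: pro == team is false
  app build number ≥ 437: 962 ≥ 437 is true
  global kill-switch active: no → false
  account age < 2665 days: 3619 < 2665 is false
  A/B group ∈ {B, C, control}: A is not in the set → false
  country ∈ {CA, DE, JP, US}: BR is not in the set → false
Combine:
[1.1] true AND false = false
[1.2.1.2.1] true → false = false
[1.2.1.2] NOT false = true
[1.2.1] false AND true = false
[1.2] NOT false = true
[1] false AND true = false
[2.1.1] true OR false OR false = true
[2.1.2] false OR true OR false = true
[2.1] true AND true = true
[2] NOT true = false
[3.3] false AND false = false
[3.4] false OR false = false
[3] false OR false OR false OR false = false
[root] false OR false OR false = false
Overall: false → disabled

Disabled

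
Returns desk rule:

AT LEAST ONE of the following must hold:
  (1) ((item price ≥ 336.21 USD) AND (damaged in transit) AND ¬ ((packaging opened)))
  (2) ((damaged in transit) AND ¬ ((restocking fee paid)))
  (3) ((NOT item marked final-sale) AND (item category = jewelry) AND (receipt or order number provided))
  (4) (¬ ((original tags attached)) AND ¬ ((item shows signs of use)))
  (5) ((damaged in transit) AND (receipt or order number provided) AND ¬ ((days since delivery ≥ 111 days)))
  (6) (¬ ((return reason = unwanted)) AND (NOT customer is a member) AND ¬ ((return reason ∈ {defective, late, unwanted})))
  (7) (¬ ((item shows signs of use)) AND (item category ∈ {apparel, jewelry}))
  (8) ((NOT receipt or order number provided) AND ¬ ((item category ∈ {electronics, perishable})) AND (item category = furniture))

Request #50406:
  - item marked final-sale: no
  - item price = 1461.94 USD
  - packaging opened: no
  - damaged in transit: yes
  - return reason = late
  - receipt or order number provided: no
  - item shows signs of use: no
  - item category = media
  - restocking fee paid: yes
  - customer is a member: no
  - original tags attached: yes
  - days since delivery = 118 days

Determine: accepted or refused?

Accepted

Atomic conditions:
  item price ≥ 336.21 USD: 1461.94 ≥ 336.21 is true
  damaged in transit: yes → true
  packaging opened: no → false
  restocking fee paid: yes → true
  NOT item marked final-sale: no → true
  item category = jewelry: media == jewelry is false
  receipt or order number provided: no → false
  original tags attached: yes → true
  item shows signs of use: no → false
  days since delivery ≥ 111 days: 118 ≥ 111 is true
  return reason = unwanted: late == unwanted is false
  NOT customer is a member: no → true
  return reason ∈ {defective, late, unwanted}: late is in the set → true
  item category ∈ {apparel, jewelry}: media is not in the set → false
  NOT receipt or order number provided: no → true
  item category ∈ {electronics, perishable}: media is not in the set → false
  item category = furniture: media == furniture is false
Combine:
[1.3] NOT false = true
[1] true AND true AND true = true
[2.2] NOT true = false
[2] true AND false = false
[3] true AND false AND false = false
[4.1] NOT true = false
[4.2] NOT false = true
[4] false AND true = false
[5.3] NOT true = false
[5] true AND false AND false = false
[6.1] NOT false = true
[6.3] NOT true = false
[6] true AND true AND false = false
[7.1] NOT false = true
[7] true AND false = false
[8.2] NOT false = true
[8] true AND true AND false = false
[root] true OR false OR false OR false OR false OR false OR false OR false = true
Overall: true → accepted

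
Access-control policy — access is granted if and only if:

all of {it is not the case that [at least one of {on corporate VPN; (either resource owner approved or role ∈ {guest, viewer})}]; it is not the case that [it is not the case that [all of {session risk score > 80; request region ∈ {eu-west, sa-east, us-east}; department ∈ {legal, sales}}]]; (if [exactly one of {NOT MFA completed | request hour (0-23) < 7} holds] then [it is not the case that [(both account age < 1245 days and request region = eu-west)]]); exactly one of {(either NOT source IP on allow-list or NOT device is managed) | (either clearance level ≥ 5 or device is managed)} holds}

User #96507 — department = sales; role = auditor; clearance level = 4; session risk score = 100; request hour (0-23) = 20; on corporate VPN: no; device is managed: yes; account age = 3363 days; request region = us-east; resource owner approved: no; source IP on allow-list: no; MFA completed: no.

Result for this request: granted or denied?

Atomic conditions:
  on corporate VPN: no → false
  resource owner approved: no → false
  role ∈ {guest, viewer}: auditor is not in the set → false
  session risk score > 80: 100 > 80 is true
  request region ∈ {eu-west, sa-east, us-east}: us-east is in the set → true
  department ∈ {legal, sales}: sales is in the set → true
  NOT MFA completed: no → true
  request hour (0-23) < 7: 20 < 7 is false
  account age < 1245 days: 3363 < 1245 is false
  request region = eu-west: us-east == eu-west is false
  NOT source IP on allow-list: no → true
  NOT device is managed: yes → false
  clearance level ≥ 5: 4 ≥ 5 is false
  device is managed: yes → true
Combine:
[1.1.2] false OR false = false
[1.1] false OR false = false
[1] NOT false = true
[2.1.1] true AND true AND true = true
[2.1] NOT true = false
[2] NOT false = true
[3.1] exactly-one(true, false) = true
[3.2.1] false AND false = false
[3.2] NOT false = true
[3] true → true = true
[4.1] true OR false = true
[4.2] false OR true = true
[4] exactly-one(true, true) = false
[root] true AND true AND true AND false = false
Overall: false → denied

Denied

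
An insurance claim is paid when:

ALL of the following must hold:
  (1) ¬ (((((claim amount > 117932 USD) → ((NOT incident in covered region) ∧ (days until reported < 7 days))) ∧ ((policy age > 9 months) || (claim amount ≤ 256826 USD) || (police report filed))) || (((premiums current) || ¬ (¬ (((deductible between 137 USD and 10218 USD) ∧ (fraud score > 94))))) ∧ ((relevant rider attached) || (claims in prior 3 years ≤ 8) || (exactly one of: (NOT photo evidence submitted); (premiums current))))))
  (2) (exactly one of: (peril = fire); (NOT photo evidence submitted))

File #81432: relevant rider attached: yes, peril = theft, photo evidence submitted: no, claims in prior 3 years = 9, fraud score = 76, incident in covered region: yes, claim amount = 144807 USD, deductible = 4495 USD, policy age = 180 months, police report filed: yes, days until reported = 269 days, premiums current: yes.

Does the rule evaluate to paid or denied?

Atomic conditions:
  claim amount > 117932 USD: 144807 > 117932 is true
  NOT incident in covered region: yes → false
  days until reported < 7 days: 269 < 7 is false
  policy age > 9 months: 180 > 9 is true
  claim amount ≤ 256826 USD: 144807 ≤ 256826 is true
  police report filed: yes → true
  premiums current: yes → true
  deductible between 137 USD and 10218 USD: 4495 in [137, 10218] is true
  fraud score > 94: 76 > 94 is false
  relevant rider attached: yes → true
  claims in prior 3 years ≤ 8: 9 ≤ 8 is false
  NOT photo evidence submitted: no → true
  peril = fire: theft == fire is false
Combine:
[1.1.1.1.2] false AND false = false
[1.1.1.1] true → false = false
[1.1.1.2] true OR true OR true = true
[1.1.1] false AND true = false
[1.1.2.1.2.1.1] true AND false = false
[1.1.2.1.2.1] NOT false = true
[1.1.2.1.2] NOT true = false
[1.1.2.1] true OR false = true
[1.1.2.2.3] exactly-one(true, true) = false
[1.1.2.2] true OR false OR false = true
[1.1.2] true AND true = true
[1.1] false OR true = true
[1] NOT true = false
[2] exactly-one(false, true) = true
[root] false AND true = false
Overall: false → denied

Denied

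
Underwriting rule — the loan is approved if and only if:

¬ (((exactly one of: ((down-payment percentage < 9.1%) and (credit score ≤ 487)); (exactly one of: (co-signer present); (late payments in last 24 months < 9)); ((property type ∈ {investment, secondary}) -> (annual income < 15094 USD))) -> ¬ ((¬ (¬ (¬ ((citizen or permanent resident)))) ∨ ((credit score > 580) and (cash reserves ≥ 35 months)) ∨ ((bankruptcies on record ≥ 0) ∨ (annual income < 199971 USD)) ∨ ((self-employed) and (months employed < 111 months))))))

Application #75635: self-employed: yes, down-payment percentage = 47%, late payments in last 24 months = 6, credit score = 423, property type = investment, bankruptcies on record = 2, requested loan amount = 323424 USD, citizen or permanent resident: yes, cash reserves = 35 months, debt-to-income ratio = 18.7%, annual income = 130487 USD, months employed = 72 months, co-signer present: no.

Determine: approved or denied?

Approved

Atomic conditions:
  down-payment percentage < 9.1%: 47 < 9.1 is false
  credit score ≤ 487: 423 ≤ 487 is true
  co-signer present: no → false
  late payments in last 24 months < 9: 6 < 9 is true
  property type ∈ {investment, secondary}: investment is in the set → true
  annual income < 15094 USD: 130487 < 15094 is false
  citizen or permanent resident: yes → true
  credit score > 580: 423 > 580 is false
  cash reserves ≥ 35 months: 35 ≥ 35 is true
  bankruptcies on record ≥ 0: 2 ≥ 0 is true
  annual income < 199971 USD: 130487 < 199971 is true
  self-employed: yes → true
  months employed < 111 months: 72 < 111 is true
Combine:
[1.1.1] false AND true = false
[1.1.2] exactly-one(false, true) = true
[1.1.3] true → false = false
[1.1] exactly-one(false, true, false) = true
[1.2.1.1.1.1] NOT true = false
[1.2.1.1.1] NOT false = true
[1.2.1.1] NOT true = false
[1.2.1.2] false AND true = false
[1.2.1.3] true OR true = true
[1.2.1.4] true AND true = true
[1.2.1] false OR false OR true OR true = true
[1.2] NOT true = false
[1] true → false = false
[root] NOT false = true
Overall: true → approved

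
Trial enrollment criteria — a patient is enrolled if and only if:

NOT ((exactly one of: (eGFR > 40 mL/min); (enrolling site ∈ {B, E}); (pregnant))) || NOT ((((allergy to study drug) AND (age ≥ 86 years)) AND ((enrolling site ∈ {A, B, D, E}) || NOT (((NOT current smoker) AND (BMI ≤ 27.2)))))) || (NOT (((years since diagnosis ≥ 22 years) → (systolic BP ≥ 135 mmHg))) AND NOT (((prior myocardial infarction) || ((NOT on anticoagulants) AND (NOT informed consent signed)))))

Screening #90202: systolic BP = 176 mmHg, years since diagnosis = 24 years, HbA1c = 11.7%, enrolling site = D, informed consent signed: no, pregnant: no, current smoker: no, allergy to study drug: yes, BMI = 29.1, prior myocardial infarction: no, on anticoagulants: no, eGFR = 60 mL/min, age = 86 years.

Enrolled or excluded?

Excluded

Atomic conditions:
  eGFR > 40 mL/min: 60 > 40 is true
  enrolling site ∈ {B, E}: D is not in the set → false
  pregnant: no → false
  allergy to study drug: yes → true
  age ≥ 86 years: 86 ≥ 86 is true
  enrolling site ∈ {A, B, D, E}: D is in the set → true
  NOT current smoker: no → true
  BMI ≤ 27.2: 29.1 ≤ 27.2 is false
  years since diagnosis ≥ 22 years: 24 ≥ 22 is true
  systolic BP ≥ 135 mmHg: 176 ≥ 135 is true
  prior myocardial infarction: no → false
  NOT on anticoagulants: no → true
  NOT informed consent signed: no → true
Combine:
[1.1] exactly-one(true, false, false) = true
[1] NOT true = false
[2.1.1] true AND true = true
[2.1.2.2.1] true AND false = false
[2.1.2.2] NOT false = true
[2.1.2] true OR true = true
[2.1] true AND true = true
[2] NOT true = false
[3.1.1] true → true = true
[3.1] NOT true = false
[3.2.1.2] true AND true = true
[3.2.1] false OR true = true
[3.2] NOT true = false
[3] false AND false = false
[root] false OR false OR false = false
Overall: false → excluded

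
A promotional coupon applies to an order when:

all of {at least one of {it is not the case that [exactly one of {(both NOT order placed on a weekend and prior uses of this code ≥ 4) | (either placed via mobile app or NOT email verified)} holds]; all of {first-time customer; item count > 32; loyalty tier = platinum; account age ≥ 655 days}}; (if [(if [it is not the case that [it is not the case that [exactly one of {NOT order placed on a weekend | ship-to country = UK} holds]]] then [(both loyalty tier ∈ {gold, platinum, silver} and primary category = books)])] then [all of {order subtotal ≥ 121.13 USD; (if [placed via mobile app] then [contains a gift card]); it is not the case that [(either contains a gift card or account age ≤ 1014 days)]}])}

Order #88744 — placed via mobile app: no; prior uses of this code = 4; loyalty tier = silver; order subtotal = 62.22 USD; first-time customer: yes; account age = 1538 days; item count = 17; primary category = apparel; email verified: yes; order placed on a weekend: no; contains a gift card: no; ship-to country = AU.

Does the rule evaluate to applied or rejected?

Atomic conditions:
  NOT order placed on a weekend: no → true
  prior uses of this code ≥ 4: 4 ≥ 4 is true
  placed via mobile app: no → false
  NOT email verified: yes → false
  first-time customer: yes → true
  item count > 32: 17 > 32 is false
  loyalty tier = platinum: silver == platinum is false
  account age ≥ 655 days: 1538 ≥ 655 is true
  ship-to country = UK: AU == UK is false
  loyalty tier ∈ {gold, platinum, silver}: silver is in the set → true
  primary category = books: apparel == books is false
  order subtotal ≥ 121.13 USD: 62.22 ≥ 121.13 is false
  contains a gift card: no → false
  account age ≤ 1014 days: 1538 ≤ 1014 is false
Combine:
[1.1.1.1] true AND true = true
[1.1.1.2] false OR false = false
[1.1.1] exactly-one(true, false) = true
[1.1] NOT true = false
[1.2] true AND false AND false AND true = false
[1] false OR false = false
[2.1.1.1.1] exactly-one(true, false) = true
[2.1.1.1] NOT true = false
[2.1.1] NOT false = true
[2.1.2] true AND false = false
[2.1] true → false = false
[2.2.2] false → false (antecedent false ⇒ implication holds) = true
[2.2.3.1] false OR false = false
[2.2.3] NOT false = true
[2.2] false AND true AND true = false
[2] false → false (antecedent false ⇒ implication holds) = true
[root] false AND true = false
Overall: false → rejected

Rejected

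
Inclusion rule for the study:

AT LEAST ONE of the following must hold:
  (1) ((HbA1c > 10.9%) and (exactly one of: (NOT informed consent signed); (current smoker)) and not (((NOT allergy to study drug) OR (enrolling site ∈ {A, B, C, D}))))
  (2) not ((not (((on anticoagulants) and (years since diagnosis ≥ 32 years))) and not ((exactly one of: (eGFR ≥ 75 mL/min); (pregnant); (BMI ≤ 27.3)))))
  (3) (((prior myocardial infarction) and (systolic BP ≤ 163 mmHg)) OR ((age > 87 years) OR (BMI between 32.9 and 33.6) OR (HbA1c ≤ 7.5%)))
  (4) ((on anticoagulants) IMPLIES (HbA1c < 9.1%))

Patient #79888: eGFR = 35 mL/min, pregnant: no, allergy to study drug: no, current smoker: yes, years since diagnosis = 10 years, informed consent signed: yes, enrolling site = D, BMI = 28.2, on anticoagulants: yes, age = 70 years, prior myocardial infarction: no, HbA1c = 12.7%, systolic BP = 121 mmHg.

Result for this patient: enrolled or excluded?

Atomic conditions:
  HbA1c > 10.9%: 12.7 > 10.9 is true
  NOT informed consent signed: yes → false
  current smoker: yes → true
  NOT allergy to study drug: no → true
  enrolling site ∈ {A, B, C, D}: D is in the set → true
  on anticoagulants: yes → true
  years since diagnosis ≥ 32 years: 10 ≥ 32 is false
  eGFR ≥ 75 mL/min: 35 ≥ 75 is false
  pregnant: no → false
  BMI ≤ 27.3: 28.2 ≤ 27.3 is false
  prior myocardial infarction: no → false
  systolic BP ≤ 163 mmHg: 121 ≤ 163 is true
  age > 87 years: 70 > 87 is false
  BMI between 32.9 and 33.6: 28.2 in [32.9, 33.6] is false
  HbA1c ≤ 7.5%: 12.7 ≤ 7.5 is false
  HbA1c < 9.1%: 12.7 < 9.1 is false
Combine:
[1.2] exactly-one(false, true) = true
[1.3.1] true OR true = true
[1.3] NOT true = false
[1] true AND true AND false = false
[2.1.1.1] true AND false = false
[2.1.1] NOT false = true
[2.1.2.1] exactly-one(false, false, false) = false
[2.1.2] NOT false = true
[2.1] true AND true = true
[2] NOT true = false
[3.1] false AND true = false
[3.2] false OR false OR false = false
[3] false OR false = false
[4] true → false = false
[root] false OR false OR false OR false = false
Overall: false → excluded

Excluded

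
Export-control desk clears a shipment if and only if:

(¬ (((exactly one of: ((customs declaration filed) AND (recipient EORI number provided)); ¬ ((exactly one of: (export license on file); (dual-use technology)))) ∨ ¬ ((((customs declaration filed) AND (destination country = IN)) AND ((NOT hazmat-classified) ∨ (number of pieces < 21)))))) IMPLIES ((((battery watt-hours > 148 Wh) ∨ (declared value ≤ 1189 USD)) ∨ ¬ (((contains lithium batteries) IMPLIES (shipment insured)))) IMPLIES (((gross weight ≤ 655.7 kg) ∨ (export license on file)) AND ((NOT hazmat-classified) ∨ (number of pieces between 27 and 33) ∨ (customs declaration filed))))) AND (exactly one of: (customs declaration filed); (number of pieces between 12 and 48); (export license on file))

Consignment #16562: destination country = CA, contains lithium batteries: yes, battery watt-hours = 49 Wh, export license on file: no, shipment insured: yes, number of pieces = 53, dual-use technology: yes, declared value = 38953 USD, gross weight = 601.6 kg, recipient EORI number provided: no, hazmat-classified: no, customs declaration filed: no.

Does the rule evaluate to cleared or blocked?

Blocked

Atomic conditions:
  customs declaration filed: no → false
  recipient EORI number provided: no → false
  export license on file: no → false
  dual-use technology: yes → true
  destination country = IN: CA == IN is false
  NOT hazmat-classified: no → true
  number of pieces < 21: 53 < 21 is false
  battery watt-hours > 148 Wh: 49 > 148 is false
  declared value ≤ 1189 USD: 38953 ≤ 1189 is false
  contains lithium batteries: yes → true
  shipment insured: yes → true
  gross weight ≤ 655.7 kg: 601.6 ≤ 655.7 is true
  number of pieces between 27 and 33: 53 in [27, 33] is false
  number of pieces between 12 and 48: 53 in [12, 48] is false
Combine:
[1.1.1.1.1] false AND false = false
[1.1.1.1.2.1] exactly-one(false, true) = true
[1.1.1.1.2] NOT true = false
[1.1.1.1] exactly-one(false, false) = false
[1.1.1.2.1.1] false AND false = false
[1.1.1.2.1.2] true OR false = true
[1.1.1.2.1] false AND true = false
[1.1.1.2] NOT false = true
[1.1.1] false OR true = true
[1.1] NOT true = false
[1.2.1.1] false OR false = false
[1.2.1.2.1] true → true = true
[1.2.1.2] NOT true = false
[1.2.1] false OR false = false
[1.2.2.1] true OR false = true
[1.2.2.2] true OR false OR false = true
[1.2.2] true AND true = true
[1.2] false → true (antecedent false ⇒ implication holds) = true
[1] false → true (antecedent false ⇒ implication holds) = true
[2] exactly-one(false, false, false) = false
[root] true AND false = false
Overall: false → blocked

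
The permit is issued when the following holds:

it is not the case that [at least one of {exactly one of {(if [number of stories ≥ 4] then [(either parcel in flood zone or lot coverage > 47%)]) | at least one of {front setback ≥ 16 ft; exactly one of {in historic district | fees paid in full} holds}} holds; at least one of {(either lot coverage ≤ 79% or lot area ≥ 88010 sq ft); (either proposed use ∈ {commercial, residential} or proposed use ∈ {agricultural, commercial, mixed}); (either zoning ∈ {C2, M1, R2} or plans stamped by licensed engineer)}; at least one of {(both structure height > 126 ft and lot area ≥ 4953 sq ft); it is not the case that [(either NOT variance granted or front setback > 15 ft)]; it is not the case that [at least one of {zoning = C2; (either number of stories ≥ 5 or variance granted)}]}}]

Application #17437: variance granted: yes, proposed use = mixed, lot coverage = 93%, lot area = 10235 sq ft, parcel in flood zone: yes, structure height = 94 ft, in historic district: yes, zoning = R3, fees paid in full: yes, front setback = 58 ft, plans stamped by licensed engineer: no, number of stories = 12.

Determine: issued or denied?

Denied

Atomic conditions:
  number of stories ≥ 4: 12 ≥ 4 is true
  parcel in flood zone: yes → true
  lot coverage > 47%: 93 > 47 is true
  front setback ≥ 16 ft: 58 ≥ 16 is true
  in historic district: yes → true
  fees paid in full: yes → true
  lot coverage ≤ 79%: 93 ≤ 79 is false
  lot area ≥ 88010 sq ft: 10235 ≥ 88010 is false
  proposed use ∈ {commercial, residential}: mixed is not in the set → false
  proposed use ∈ {agricultural, commercial, mixed}: mixed is in the set → true
  zoning ∈ {C2, M1, R2}: R3 is not in the set → false
  plans stamped by licensed engineer: no → false
  structure height > 126 ft: 94 > 126 is false
  lot area ≥ 4953 sq ft: 10235 ≥ 4953 is true
  NOT variance granted: yes → false
  front setback > 15 ft: 58 > 15 is true
  zoning = C2: R3 == C2 is false
  number of stories ≥ 5: 12 ≥ 5 is true
  variance granted: yes → true
Combine:
[1.1.1.2] true OR true = true
[1.1.1] true → true = true
[1.1.2.2] exactly-one(true, true) = false
[1.1.2] true OR false = true
[1.1] exactly-one(true, true) = false
[1.2.1] false OR false = false
[1.2.2] false OR true = true
[1.2.3] false OR false = false
[1.2] false OR true OR false = true
[1.3.1] false AND true = false
[1.3.2.1] false OR true = true
[1.3.2] NOT true = false
[1.3.3.1.2] true OR true = true
[1.3.3.1] false OR true = true
[1.3.3] NOT true = false
[1.3] false OR false OR false = false
[1] false OR true OR false = true
[root] NOT true = false
Overall: false → denied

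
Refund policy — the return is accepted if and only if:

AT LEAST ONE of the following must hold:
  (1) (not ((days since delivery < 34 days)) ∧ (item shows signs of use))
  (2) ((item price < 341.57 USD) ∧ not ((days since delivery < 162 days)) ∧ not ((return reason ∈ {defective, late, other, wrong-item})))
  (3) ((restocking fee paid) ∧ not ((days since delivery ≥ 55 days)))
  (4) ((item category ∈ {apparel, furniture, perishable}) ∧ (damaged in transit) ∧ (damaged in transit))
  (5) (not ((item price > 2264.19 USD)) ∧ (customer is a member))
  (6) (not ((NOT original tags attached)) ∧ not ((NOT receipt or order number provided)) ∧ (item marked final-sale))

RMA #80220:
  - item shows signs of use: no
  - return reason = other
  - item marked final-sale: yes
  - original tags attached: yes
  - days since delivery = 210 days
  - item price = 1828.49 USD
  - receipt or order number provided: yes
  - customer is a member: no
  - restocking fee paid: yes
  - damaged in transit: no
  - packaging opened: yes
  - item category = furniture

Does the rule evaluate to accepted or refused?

Accepted

Atomic conditions:
  days since delivery < 34 days: 210 < 34 is false
  item shows signs of use: no → false
  item price < 341.57 USD: 1828.49 < 341.57 is false
  days since delivery < 162 days: 210 < 162 is false
  return reason ∈ {defective, late, other, wrong-item}: other is in the set → true
  restocking fee paid: yes → true
  days since delivery ≥ 55 days: 210 ≥ 55 is true
  item category ∈ {apparel, furniture, perishable}: furniture is in the set → true
  damaged in transit: no → false
  item price > 2264.19 USD: 1828.49 > 2264.19 is false
  customer is a member: no → false
  NOT original tags attached: yes → false
  NOT receipt or order number provided: yes → false
  item marked final-sale: yes → true
Combine:
[1.1] NOT false = true
[1] true AND false = false
[2.2] NOT false = true
[2.3] NOT true = false
[2] false AND true AND false = false
[3.2] NOT true = false
[3] true AND false = false
[4] true AND false AND false = false
[5.1] NOT false = true
[5] true AND false = false
[6.1] NOT false = true
[6.2] NOT false = true
[6] true AND true AND true = true
[root] false OR false OR false OR false OR false OR true = true
Overall: true → accepted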